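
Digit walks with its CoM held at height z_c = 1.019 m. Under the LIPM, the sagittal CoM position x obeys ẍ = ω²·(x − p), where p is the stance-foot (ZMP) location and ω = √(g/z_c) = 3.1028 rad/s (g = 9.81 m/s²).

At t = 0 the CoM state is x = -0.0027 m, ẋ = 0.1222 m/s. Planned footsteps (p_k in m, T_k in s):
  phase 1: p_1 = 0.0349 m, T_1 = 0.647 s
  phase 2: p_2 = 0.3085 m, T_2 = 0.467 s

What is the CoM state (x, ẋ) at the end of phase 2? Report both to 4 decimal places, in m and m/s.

phase 1: p=0.0349, T=0.647, ωT=2.007512, cosh=3.789546, sinh=3.655223; start (x,ẋ)=(-0.002700, 0.122200) → end (x,ẋ)=(0.036370, 0.036645)
phase 2: p=0.3085, T=0.467, ωT=1.449008, cosh=2.246845, sinh=2.012041; start (x,ẋ)=(0.036370, 0.036645) → end (x,ẋ)=(-0.279172, -1.616564)

x = -0.2792, ẋ = -1.6166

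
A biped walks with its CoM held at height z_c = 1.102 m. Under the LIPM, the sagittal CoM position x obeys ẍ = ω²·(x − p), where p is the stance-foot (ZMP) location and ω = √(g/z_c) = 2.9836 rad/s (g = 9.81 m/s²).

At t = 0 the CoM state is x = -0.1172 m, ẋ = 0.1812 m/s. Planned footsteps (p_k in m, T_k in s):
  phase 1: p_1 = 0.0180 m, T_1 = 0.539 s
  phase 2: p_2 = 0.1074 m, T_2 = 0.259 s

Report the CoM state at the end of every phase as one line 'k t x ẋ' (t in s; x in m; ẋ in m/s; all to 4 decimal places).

1 0.5390 -0.1876 -0.4962
2 0.7980 -0.4218 -1.4017

phase 1: p=0.0180, T=0.539, ωT=1.608160, cosh=2.596936, sinh=2.396680; start (x,ẋ)=(-0.117200, 0.181200) → end (x,ẋ)=(-0.187551, -0.496215)
phase 2: p=0.1074, T=0.259, ωT=0.772752, cosh=1.313730, sinh=0.851989; start (x,ẋ)=(-0.187551, -0.496215) → end (x,ẋ)=(-0.421783, -1.401655)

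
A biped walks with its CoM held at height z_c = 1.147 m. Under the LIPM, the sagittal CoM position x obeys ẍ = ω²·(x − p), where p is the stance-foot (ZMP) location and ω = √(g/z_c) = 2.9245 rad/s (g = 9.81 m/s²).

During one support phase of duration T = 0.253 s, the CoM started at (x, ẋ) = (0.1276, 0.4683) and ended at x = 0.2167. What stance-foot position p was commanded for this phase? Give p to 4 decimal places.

ωT = 2.9245·0.253 = 0.739899; cosh(ωT) = 1.286443, sinh(ωT) = 0.809280
x(T) = p + (x₀−p)·cosh(ωT) + (ẋ₀/ω)·sinh(ωT) ⇒ p·(1 − cosh) = x(T) − x₀·cosh − (ẋ₀/ω)·sinh
numerator   = 0.2167 − (0.1276)·1.286443 − (0.4683/2.9245)·0.809280 = -0.077040
denominator = 1 − 1.286443 = -0.286443
p = -0.077040 / -0.286443 = 0.2690

p = 0.2690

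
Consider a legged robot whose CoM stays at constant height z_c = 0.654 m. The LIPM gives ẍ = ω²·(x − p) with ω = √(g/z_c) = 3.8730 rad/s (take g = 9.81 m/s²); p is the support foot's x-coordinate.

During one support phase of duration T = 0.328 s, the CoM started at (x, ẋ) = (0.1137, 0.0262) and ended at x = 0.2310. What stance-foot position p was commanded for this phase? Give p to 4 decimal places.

ωT = 3.8730·0.328 = 1.270344; cosh(ωT) = 1.921406, sinh(ωT) = 1.640671
x(T) = p + (x₀−p)·cosh(ωT) + (ẋ₀/ω)·sinh(ωT) ⇒ p·(1 − cosh) = x(T) − x₀·cosh − (ẋ₀/ω)·sinh
numerator   = 0.2310 − (0.1137)·1.921406 − (0.0262/3.8730)·1.640671 = 0.001437
denominator = 1 − 1.921406 = -0.921406
p = 0.001437 / -0.921406 = -0.0016

p = -0.0016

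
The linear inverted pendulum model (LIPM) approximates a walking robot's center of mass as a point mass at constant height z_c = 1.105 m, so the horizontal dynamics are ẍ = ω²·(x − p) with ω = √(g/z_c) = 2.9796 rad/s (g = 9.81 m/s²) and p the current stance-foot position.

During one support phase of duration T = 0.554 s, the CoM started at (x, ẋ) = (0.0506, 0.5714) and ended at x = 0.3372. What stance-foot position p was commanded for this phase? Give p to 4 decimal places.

ωT = 2.9796·0.554 = 1.650698; cosh(ωT) = 2.701267, sinh(ωT) = 2.509351
x(T) = p + (x₀−p)·cosh(ωT) + (ẋ₀/ω)·sinh(ωT) ⇒ p·(1 − cosh) = x(T) − x₀·cosh − (ẋ₀/ω)·sinh
numerator   = 0.3372 − (0.0506)·2.701267 − (0.5714/2.9796)·2.509351 = -0.280704
denominator = 1 − 2.701267 = -1.701267
p = -0.280704 / -1.701267 = 0.1650

p = 0.1650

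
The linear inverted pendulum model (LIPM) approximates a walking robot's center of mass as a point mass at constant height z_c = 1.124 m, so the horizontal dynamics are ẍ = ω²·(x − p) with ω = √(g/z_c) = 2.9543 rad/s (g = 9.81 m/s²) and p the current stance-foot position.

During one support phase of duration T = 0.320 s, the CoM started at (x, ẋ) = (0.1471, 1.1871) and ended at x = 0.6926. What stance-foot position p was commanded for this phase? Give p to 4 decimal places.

p = -0.0742

ωT = 2.9543·0.320 = 0.945376; cosh(ωT) = 1.481157, sinh(ωT) = 1.092624
x(T) = p + (x₀−p)·cosh(ωT) + (ẋ₀/ω)·sinh(ωT) ⇒ p·(1 − cosh) = x(T) − x₀·cosh − (ẋ₀/ω)·sinh
numerator   = 0.6926 − (0.1471)·1.481157 − (1.1871/2.9543)·1.092624 = 0.035683
denominator = 1 − 1.481157 = -0.481157
p = 0.035683 / -0.481157 = -0.0742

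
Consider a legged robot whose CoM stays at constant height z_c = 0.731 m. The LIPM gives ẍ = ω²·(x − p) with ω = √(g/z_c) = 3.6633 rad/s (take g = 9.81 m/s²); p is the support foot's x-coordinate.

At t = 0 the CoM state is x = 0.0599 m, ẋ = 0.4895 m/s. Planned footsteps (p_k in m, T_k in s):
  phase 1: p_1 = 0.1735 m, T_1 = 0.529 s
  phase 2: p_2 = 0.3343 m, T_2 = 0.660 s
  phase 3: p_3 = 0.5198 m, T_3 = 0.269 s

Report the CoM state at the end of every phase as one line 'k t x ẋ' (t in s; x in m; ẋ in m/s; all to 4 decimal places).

1 0.5290 0.2252 0.3199
2 1.1890 0.2035 -0.4152
3 1.4580 -0.0936 -1.9696

phase 1: p=0.1735, T=0.529, ωT=1.937886, cosh=3.544031, sinh=3.400023; start (x,ẋ)=(0.059900, 0.489500) → end (x,ẋ)=(0.225218, 0.319881)
phase 2: p=0.3343, T=0.660, ωT=2.417778, cosh=5.655009, sinh=5.565890; start (x,ẋ)=(0.225218, 0.319881) → end (x,ẋ)=(0.203457, -0.415196)
phase 3: p=0.5198, T=0.269, ωT=0.985428, cosh=1.526118, sinh=1.152839; start (x,ẋ)=(0.203457, -0.415196) → end (x,ẋ)=(-0.093639, -1.969616)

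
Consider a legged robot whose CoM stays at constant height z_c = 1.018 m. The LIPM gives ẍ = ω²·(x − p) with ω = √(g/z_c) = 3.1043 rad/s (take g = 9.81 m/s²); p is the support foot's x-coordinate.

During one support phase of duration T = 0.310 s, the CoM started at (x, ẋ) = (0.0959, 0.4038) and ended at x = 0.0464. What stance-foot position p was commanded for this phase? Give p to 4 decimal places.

p = 0.4858

ωT = 3.1043·0.310 = 0.962333; cosh(ωT) = 1.499899, sinh(ωT) = 1.117898
x(T) = p + (x₀−p)·cosh(ωT) + (ẋ₀/ω)·sinh(ωT) ⇒ p·(1 − cosh) = x(T) − x₀·cosh − (ẋ₀/ω)·sinh
numerator   = 0.0464 − (0.0959)·1.499899 − (0.4038/3.1043)·1.117898 = -0.242854
denominator = 1 − 1.499899 = -0.499899
p = -0.242854 / -0.499899 = 0.4858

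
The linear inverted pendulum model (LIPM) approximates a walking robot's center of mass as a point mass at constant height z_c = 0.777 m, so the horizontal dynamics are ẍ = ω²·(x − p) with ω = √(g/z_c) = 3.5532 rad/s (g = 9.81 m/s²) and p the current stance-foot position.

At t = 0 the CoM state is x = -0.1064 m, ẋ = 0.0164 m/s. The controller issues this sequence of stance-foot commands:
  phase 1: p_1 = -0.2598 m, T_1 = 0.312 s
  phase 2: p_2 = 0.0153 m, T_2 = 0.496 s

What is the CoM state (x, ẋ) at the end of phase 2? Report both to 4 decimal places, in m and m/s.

x = 0.5893, ẋ = 2.1775

phase 1: p=-0.2598, T=0.312, ωT=1.108598, cosh=1.680065, sinh=1.350044; start (x,ẋ)=(-0.106400, 0.016400) → end (x,ẋ)=(0.004153, 0.763409)
phase 2: p=0.0153, T=0.496, ωT=1.762387, cosh=2.998982, sinh=2.827347; start (x,ẋ)=(0.004153, 0.763409) → end (x,ẋ)=(0.589330, 2.177467)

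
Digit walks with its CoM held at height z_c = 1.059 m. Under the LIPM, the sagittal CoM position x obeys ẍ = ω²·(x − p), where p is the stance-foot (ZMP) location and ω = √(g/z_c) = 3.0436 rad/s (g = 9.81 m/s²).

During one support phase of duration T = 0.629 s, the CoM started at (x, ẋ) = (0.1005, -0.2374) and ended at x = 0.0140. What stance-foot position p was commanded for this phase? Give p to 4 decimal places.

ωT = 3.0436·0.629 = 1.914424; cosh(ωT) = 3.465230, sinh(ωT) = 3.317803
x(T) = p + (x₀−p)·cosh(ωT) + (ẋ₀/ω)·sinh(ωT) ⇒ p·(1 − cosh) = x(T) − x₀·cosh − (ẋ₀/ω)·sinh
numerator   = 0.0140 − (0.1005)·3.465230 − (-0.2374/3.0436)·3.317803 = -0.075468
denominator = 1 − 3.465230 = -2.465230
p = -0.075468 / -2.465230 = 0.0306

p = 0.0306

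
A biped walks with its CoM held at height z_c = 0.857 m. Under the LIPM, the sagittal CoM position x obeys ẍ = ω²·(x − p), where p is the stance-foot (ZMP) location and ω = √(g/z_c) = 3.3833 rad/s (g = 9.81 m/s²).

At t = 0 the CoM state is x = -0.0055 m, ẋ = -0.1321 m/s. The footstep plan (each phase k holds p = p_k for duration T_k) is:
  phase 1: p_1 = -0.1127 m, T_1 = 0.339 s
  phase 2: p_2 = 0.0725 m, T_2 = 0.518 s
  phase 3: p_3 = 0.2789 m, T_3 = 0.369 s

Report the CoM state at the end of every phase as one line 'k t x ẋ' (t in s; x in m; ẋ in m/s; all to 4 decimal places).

phase 1: p=-0.1127, T=0.339, ωT=1.146939, cosh=1.733074, sinh=1.415466; start (x,ẋ)=(-0.005500, -0.132100) → end (x,ẋ)=(0.017819, 0.284436)
phase 2: p=0.0725, T=0.518, ωT=1.752549, cosh=2.971312, sinh=2.797980; start (x,ẋ)=(0.017819, 0.284436) → end (x,ẋ)=(0.145254, 0.327516)
phase 3: p=0.2789, T=0.369, ωT=1.248438, cosh=1.885924, sinh=1.598971; start (x,ẋ)=(0.145254, 0.327516) → end (x,ẋ)=(0.181639, -0.105331)

1 0.3390 0.0178 0.2844
2 0.8570 0.1453 0.3275
3 1.2260 0.1816 -0.1053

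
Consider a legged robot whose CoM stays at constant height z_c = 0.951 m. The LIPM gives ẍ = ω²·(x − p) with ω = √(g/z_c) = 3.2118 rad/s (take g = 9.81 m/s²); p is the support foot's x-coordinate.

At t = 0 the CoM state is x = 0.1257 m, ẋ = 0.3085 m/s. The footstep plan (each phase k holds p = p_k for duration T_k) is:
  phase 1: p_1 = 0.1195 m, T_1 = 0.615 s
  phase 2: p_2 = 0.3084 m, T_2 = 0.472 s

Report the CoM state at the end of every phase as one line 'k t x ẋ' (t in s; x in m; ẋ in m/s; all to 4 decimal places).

phase 1: p=0.1195, T=0.615, ωT=1.975257, cosh=3.673599, sinh=3.534873; start (x,ẋ)=(0.125700, 0.308500) → end (x,ẋ)=(0.481808, 1.203696)
phase 2: p=0.3084, T=0.472, ωT=1.515970, cosh=2.386715, sinh=2.167120; start (x,ẋ)=(0.481808, 1.203696) → end (x,ẋ)=(1.534454, 4.079861)

1 0.6150 0.4818 1.2037
2 1.0870 1.5345 4.0799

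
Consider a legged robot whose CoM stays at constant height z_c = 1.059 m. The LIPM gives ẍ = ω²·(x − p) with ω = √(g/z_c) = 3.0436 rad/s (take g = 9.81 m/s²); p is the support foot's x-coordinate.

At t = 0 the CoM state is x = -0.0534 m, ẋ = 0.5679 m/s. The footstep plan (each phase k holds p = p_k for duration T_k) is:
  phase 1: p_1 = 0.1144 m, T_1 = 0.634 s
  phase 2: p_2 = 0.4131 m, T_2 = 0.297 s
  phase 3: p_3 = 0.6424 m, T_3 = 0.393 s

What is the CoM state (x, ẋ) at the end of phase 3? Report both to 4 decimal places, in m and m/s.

phase 1: p=0.1144, T=0.634, ωT=1.929642, cosh=3.516124, sinh=3.370923; start (x,ẋ)=(-0.053400, 0.567900) → end (x,ẋ)=(0.153369, 0.275222)
phase 2: p=0.4131, T=0.297, ωT=0.903949, cosh=1.437151, sinh=1.032184; start (x,ẋ)=(0.153369, 0.275222) → end (x,ẋ)=(0.133164, -0.420424)
phase 3: p=0.6424, T=0.393, ωT=1.196135, cosh=1.804835, sinh=1.502474; start (x,ẋ)=(0.133164, -0.420424) → end (x,ẋ)=(-0.484229, -3.087495)

x = -0.4842, ẋ = -3.0875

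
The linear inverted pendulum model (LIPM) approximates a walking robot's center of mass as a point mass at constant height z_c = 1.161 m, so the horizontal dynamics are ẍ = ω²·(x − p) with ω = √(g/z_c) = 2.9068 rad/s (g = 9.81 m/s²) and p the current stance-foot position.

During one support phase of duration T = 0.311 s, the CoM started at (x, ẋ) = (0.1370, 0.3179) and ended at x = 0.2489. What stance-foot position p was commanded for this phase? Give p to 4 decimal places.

p = 0.1393

ωT = 2.9068·0.311 = 0.904015; cosh(ωT) = 1.437219, sinh(ωT) = 1.032279
x(T) = p + (x₀−p)·cosh(ωT) + (ẋ₀/ω)·sinh(ωT) ⇒ p·(1 − cosh) = x(T) − x₀·cosh − (ẋ₀/ω)·sinh
numerator   = 0.2489 − (0.1370)·1.437219 − (0.3179/2.9068)·1.032279 = -0.060893
denominator = 1 − 1.437219 = -0.437219
p = -0.060893 / -0.437219 = 0.1393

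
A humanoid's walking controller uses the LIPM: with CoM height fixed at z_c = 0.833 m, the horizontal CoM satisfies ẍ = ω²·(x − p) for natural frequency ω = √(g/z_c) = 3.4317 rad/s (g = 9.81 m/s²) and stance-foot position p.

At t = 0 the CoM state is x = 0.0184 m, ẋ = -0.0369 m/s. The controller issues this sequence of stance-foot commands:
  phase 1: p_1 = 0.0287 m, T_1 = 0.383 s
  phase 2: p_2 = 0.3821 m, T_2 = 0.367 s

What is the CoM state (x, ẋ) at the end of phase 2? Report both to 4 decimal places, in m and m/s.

phase 1: p=0.0287, T=0.383, ωT=1.314341, cosh=1.995474, sinh=1.726823; start (x,ẋ)=(0.018400, -0.036900) → end (x,ẋ)=(-0.010421, -0.134670)
phase 2: p=0.3821, T=0.367, ωT=1.259434, cosh=1.903620, sinh=1.619806; start (x,ẋ)=(-0.010421, -0.134670) → end (x,ẋ)=(-0.428678, -2.438265)

x = -0.4287, ẋ = -2.4383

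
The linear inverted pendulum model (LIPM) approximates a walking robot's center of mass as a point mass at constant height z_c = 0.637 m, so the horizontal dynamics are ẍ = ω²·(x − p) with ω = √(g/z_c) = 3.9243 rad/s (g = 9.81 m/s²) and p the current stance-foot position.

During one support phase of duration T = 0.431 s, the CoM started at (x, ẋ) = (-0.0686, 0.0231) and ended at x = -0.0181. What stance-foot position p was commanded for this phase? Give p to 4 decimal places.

ωT = 3.9243·0.431 = 1.691373; cosh(ωT) = 2.805597, sinh(ωT) = 2.621331
x(T) = p + (x₀−p)·cosh(ωT) + (ẋ₀/ω)·sinh(ωT) ⇒ p·(1 − cosh) = x(T) − x₀·cosh − (ẋ₀/ω)·sinh
numerator   = -0.0181 − (-0.0686)·2.805597 − (0.0231/3.9243)·2.621331 = 0.158934
denominator = 1 − 2.805597 = -1.805597
p = 0.158934 / -1.805597 = -0.0880

p = -0.0880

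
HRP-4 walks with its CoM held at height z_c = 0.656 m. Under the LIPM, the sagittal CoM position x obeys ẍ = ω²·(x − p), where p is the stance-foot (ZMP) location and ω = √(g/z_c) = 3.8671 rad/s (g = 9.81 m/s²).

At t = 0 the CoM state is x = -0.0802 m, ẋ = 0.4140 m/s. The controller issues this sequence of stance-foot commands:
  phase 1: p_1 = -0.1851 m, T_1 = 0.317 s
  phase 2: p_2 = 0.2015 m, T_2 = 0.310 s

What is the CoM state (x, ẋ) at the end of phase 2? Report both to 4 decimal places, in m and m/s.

x = 0.6995, ẋ = 2.3774

phase 1: p=-0.1851, T=0.317, ωT=1.225871, cosh=1.850317, sinh=1.556815; start (x,ẋ)=(-0.080200, 0.414000) → end (x,ẋ)=(0.175666, 1.397567)
phase 2: p=0.2015, T=0.310, ωT=1.198801, cosh=1.808847, sinh=1.507291; start (x,ẋ)=(0.175666, 1.397567) → end (x,ẋ)=(0.699504, 2.377402)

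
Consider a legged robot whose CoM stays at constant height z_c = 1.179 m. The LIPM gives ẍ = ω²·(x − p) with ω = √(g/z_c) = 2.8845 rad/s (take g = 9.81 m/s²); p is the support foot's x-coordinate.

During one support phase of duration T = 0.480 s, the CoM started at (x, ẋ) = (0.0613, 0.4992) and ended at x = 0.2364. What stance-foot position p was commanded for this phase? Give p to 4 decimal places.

ωT = 2.8845·0.480 = 1.384560; cosh(ωT) = 2.121751, sinh(ωT) = 1.871317
x(T) = p + (x₀−p)·cosh(ωT) + (ẋ₀/ω)·sinh(ωT) ⇒ p·(1 − cosh) = x(T) − x₀·cosh − (ẋ₀/ω)·sinh
numerator   = 0.2364 − (0.0613)·2.121751 − (0.4992/2.8845)·1.871317 = -0.217519
denominator = 1 − 2.121751 = -1.121751
p = -0.217519 / -1.121751 = 0.1939

p = 0.1939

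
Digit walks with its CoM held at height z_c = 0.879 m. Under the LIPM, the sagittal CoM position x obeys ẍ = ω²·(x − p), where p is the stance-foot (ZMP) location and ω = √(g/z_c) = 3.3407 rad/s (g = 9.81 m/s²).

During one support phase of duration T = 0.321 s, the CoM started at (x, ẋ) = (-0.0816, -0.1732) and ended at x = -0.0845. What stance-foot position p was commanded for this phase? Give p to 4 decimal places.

p = -0.1828

ωT = 3.3407·0.321 = 1.072365; cosh(ωT) = 1.632240, sinh(ωT) = 1.290042
x(T) = p + (x₀−p)·cosh(ωT) + (ẋ₀/ω)·sinh(ωT) ⇒ p·(1 − cosh) = x(T) − x₀·cosh − (ẋ₀/ω)·sinh
numerator   = -0.0845 − (-0.0816)·1.632240 − (-0.1732/3.3407)·1.290042 = 0.115574
denominator = 1 − 1.632240 = -0.632240
p = 0.115574 / -0.632240 = -0.1828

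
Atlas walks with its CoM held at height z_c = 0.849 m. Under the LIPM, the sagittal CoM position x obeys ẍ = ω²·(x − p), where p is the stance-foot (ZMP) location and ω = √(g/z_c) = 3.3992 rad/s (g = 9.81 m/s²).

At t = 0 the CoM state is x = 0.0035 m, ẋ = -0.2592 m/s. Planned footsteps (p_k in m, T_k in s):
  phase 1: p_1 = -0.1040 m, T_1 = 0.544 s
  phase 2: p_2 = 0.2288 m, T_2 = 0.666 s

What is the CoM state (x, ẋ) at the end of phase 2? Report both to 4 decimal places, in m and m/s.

x = -0.4327, ẋ = -2.1412

phase 1: p=-0.1040, T=0.544, ωT=1.849165, cosh=3.255939, sinh=3.098571; start (x,ẋ)=(0.003500, -0.259200) → end (x,ẋ)=(0.009737, 0.288322)
phase 2: p=0.2288, T=0.666, ωT=2.263867, cosh=4.862084, sinh=4.758136; start (x,ẋ)=(0.009737, 0.288322) → end (x,ẋ)=(-0.432713, -2.141243)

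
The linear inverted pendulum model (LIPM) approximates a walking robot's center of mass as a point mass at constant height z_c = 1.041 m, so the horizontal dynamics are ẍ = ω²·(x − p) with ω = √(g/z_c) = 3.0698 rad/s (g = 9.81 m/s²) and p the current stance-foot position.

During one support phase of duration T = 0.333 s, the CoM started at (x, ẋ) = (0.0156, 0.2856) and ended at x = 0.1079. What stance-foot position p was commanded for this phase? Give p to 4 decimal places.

ωT = 3.0698·0.333 = 1.022243; cosh(ωT) = 1.569605, sinh(ωT) = 1.209818
x(T) = p + (x₀−p)·cosh(ωT) + (ẋ₀/ω)·sinh(ωT) ⇒ p·(1 − cosh) = x(T) − x₀·cosh − (ẋ₀/ω)·sinh
numerator   = 0.1079 − (0.0156)·1.569605 − (0.2856/3.0698)·1.209818 = -0.029142
denominator = 1 − 1.569605 = -0.569605
p = -0.029142 / -0.569605 = 0.0512

p = 0.0512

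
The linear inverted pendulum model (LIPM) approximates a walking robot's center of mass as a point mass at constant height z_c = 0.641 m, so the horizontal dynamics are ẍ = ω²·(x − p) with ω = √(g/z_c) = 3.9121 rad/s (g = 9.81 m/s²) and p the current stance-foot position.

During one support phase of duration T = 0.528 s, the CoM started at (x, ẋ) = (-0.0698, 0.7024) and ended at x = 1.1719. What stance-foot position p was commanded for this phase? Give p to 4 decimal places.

ωT = 3.9121·0.528 = 2.065589; cosh(ωT) = 4.008343, sinh(ωT) = 3.881599
x(T) = p + (x₀−p)·cosh(ωT) + (ẋ₀/ω)·sinh(ωT) ⇒ p·(1 − cosh) = x(T) − x₀·cosh − (ẋ₀/ω)·sinh
numerator   = 1.1719 − (-0.0698)·4.008343 − (0.7024/3.9121)·3.881599 = 0.754759
denominator = 1 − 4.008343 = -3.008343
p = 0.754759 / -3.008343 = -0.2509

p = -0.2509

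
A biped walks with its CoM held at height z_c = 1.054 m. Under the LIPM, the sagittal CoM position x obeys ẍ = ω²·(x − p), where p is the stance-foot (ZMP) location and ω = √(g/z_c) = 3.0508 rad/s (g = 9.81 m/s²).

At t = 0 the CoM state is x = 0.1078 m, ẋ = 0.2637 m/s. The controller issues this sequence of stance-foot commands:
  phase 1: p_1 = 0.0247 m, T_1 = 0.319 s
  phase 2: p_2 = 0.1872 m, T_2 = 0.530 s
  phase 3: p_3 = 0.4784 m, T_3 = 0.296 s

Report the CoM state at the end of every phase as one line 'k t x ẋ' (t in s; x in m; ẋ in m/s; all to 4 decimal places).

1 0.3190 0.2484 0.6863
2 0.8490 0.8917 2.2486
3 1.1450 1.8318 4.5293

phase 1: p=0.0247, T=0.319, ωT=0.973205, cosh=1.512142, sinh=1.134272; start (x,ẋ)=(0.107800, 0.263700) → end (x,ẋ)=(0.248401, 0.686314)
phase 2: p=0.1872, T=0.530, ωT=1.616924, cosh=2.618040, sinh=2.419531; start (x,ẋ)=(0.248401, 0.686314) → end (x,ẋ)=(0.891730, 2.248555)
phase 3: p=0.4784, T=0.296, ωT=0.903037, cosh=1.436210, sinh=1.030873; start (x,ẋ)=(0.891730, 2.248555) → end (x,ẋ)=(1.831821, 4.529315)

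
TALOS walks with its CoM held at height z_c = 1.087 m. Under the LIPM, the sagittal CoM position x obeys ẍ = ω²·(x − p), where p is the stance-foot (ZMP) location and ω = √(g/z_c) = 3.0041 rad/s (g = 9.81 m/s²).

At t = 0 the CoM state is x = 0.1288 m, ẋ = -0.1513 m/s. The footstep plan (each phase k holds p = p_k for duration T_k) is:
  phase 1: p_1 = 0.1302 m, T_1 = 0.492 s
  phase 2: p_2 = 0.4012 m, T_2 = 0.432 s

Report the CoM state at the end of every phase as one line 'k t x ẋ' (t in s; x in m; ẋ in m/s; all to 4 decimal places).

1 0.4920 0.0223 -0.3577
2 0.9240 -0.5458 -2.6317

phase 1: p=0.1302, T=0.492, ωT=1.478017, cosh=2.306167, sinh=2.078077; start (x,ẋ)=(0.128800, -0.151300) → end (x,ẋ)=(0.022310, -0.357663)
phase 2: p=0.4012, T=0.432, ωT=1.297771, cosh=1.967134, sinh=1.693994; start (x,ẋ)=(0.022310, -0.357663) → end (x,ẋ)=(-0.545811, -2.631714)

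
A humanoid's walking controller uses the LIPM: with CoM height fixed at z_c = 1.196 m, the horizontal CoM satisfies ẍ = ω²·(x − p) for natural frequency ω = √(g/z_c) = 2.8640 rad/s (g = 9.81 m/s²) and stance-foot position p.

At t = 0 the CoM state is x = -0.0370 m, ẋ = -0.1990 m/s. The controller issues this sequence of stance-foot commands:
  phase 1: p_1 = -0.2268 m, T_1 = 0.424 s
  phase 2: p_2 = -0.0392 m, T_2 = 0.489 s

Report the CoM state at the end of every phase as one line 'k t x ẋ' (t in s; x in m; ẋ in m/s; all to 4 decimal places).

phase 1: p=-0.2268, T=0.424, ωT=1.214336, cosh=1.832482, sinh=1.535575; start (x,ẋ)=(-0.037000, -0.199000) → end (x,ẋ)=(0.014308, 0.470055)
phase 2: p=-0.0392, T=0.489, ωT=1.400496, cosh=2.151843, sinh=1.905369; start (x,ẋ)=(0.014308, 0.470055) → end (x,ẋ)=(0.388661, 1.303478)

1 0.4240 0.0143 0.4701
2 0.9130 0.3887 1.3035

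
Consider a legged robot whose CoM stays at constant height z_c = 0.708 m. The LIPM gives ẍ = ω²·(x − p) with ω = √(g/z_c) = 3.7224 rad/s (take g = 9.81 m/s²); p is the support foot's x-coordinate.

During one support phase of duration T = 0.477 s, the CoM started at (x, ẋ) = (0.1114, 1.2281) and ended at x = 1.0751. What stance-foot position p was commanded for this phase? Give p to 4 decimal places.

p = 0.1027

ωT = 3.7224·0.477 = 1.775585; cosh(ωT) = 3.036558, sinh(ωT) = 2.867174
x(T) = p + (x₀−p)·cosh(ωT) + (ẋ₀/ω)·sinh(ωT) ⇒ p·(1 − cosh) = x(T) − x₀·cosh − (ẋ₀/ω)·sinh
numerator   = 1.0751 − (0.1114)·3.036558 − (1.2281/3.7224)·2.867174 = -0.209115
denominator = 1 − 3.036558 = -2.036558
p = -0.209115 / -2.036558 = 0.1027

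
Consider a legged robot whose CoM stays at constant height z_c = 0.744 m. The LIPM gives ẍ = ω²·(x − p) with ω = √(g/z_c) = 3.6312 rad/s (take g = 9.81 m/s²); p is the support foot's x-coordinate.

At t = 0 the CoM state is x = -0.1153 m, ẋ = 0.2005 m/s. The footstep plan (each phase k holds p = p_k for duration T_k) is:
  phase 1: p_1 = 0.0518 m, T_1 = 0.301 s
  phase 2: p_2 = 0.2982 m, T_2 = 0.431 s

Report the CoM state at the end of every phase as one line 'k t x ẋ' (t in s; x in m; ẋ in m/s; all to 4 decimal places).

1 0.3010 -0.1523 -0.4707
2 0.7320 -1.1228 -4.9163

phase 1: p=0.0518, T=0.301, ωT=1.092991, cosh=1.659198, sinh=1.323986; start (x,ẋ)=(-0.115300, 0.200500) → end (x,ẋ)=(-0.152347, -0.470690)
phase 2: p=0.2982, T=0.431, ωT=1.565047, cosh=2.495989, sinh=2.286911; start (x,ẋ)=(-0.152347, -0.470690) → end (x,ẋ)=(-1.122799, -4.916284)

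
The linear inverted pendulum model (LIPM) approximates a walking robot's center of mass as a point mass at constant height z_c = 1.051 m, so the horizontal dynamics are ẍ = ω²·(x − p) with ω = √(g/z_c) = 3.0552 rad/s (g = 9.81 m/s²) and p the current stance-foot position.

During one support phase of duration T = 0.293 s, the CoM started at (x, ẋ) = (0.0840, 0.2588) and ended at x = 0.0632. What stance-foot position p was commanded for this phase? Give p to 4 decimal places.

ωT = 3.0552·0.293 = 0.895174; cosh(ωT) = 1.428149, sinh(ωT) = 1.019612
x(T) = p + (x₀−p)·cosh(ωT) + (ẋ₀/ω)·sinh(ωT) ⇒ p·(1 − cosh) = x(T) − x₀·cosh − (ẋ₀/ω)·sinh
numerator   = 0.0632 − (0.0840)·1.428149 − (0.2588/3.0552)·1.019612 = -0.143134
denominator = 1 − 1.428149 = -0.428149
p = -0.143134 / -0.428149 = 0.3343

p = 0.3343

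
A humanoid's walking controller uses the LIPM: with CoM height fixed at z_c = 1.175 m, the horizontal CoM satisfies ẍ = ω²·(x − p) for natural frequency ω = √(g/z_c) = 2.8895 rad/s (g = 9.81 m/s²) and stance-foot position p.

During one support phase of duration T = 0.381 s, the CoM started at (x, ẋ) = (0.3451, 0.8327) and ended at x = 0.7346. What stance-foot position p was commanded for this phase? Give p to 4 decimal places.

p = 0.3389

ωT = 2.8895·0.381 = 1.100899; cosh(ωT) = 1.669721, sinh(ωT) = 1.337149
x(T) = p + (x₀−p)·cosh(ωT) + (ẋ₀/ω)·sinh(ωT) ⇒ p·(1 − cosh) = x(T) − x₀·cosh − (ẋ₀/ω)·sinh
numerator   = 0.7346 − (0.3451)·1.669721 − (0.8327/2.8895)·1.337149 = -0.226962
denominator = 1 − 1.669721 = -0.669721
p = -0.226962 / -0.669721 = 0.3389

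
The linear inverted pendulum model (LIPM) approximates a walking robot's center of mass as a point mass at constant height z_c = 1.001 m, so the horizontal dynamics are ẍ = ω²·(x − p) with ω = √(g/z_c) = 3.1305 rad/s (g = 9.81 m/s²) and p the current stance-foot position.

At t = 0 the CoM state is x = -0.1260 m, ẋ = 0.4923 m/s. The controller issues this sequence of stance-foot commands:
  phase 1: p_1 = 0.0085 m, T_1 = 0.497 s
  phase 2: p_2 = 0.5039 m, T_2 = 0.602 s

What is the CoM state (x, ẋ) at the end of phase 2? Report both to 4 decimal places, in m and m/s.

phase 1: p=0.0085, T=0.497, ωT=1.555859, cosh=2.475081, sinh=2.264073; start (x,ẋ)=(-0.126000, 0.492300) → end (x,ẋ)=(0.031648, 0.265189)
phase 2: p=0.5039, T=0.602, ωT=1.884561, cosh=3.367680, sinh=3.215784; start (x,ẋ)=(0.031648, 0.265189) → end (x,ẋ)=(-0.814080, -3.861094)

x = -0.8141, ẋ = -3.8611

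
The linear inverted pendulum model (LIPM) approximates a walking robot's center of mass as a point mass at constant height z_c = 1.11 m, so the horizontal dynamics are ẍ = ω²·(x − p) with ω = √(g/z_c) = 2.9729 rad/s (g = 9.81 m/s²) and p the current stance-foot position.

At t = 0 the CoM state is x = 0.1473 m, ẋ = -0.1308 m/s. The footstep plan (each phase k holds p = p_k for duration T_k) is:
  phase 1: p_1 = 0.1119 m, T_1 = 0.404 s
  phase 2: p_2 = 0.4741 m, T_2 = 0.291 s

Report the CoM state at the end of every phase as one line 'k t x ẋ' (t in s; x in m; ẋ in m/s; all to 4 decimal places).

phase 1: p=0.1119, T=0.404, ωT=1.201052, cosh=1.812244, sinh=1.511366; start (x,ẋ)=(0.147300, -0.130800) → end (x,ẋ)=(0.109557, -0.077984)
phase 2: p=0.4741, T=0.291, ωT=0.865114, cosh=1.398140, sinh=0.977137; start (x,ẋ)=(0.109557, -0.077984) → end (x,ẋ)=(-0.061214, -1.168004)

1 0.4040 0.1096 -0.0780
2 0.6950 -0.0612 -1.1680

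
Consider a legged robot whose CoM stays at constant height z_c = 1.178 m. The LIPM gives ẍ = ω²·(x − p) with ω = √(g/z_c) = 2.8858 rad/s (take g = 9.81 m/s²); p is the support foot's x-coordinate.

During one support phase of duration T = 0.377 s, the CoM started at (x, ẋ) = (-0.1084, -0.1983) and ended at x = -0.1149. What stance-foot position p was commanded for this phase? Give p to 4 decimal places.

ωT = 2.8858·0.377 = 1.087947; cosh(ωT) = 1.652540, sinh(ωT) = 1.315633
x(T) = p + (x₀−p)·cosh(ωT) + (ẋ₀/ω)·sinh(ωT) ⇒ p·(1 − cosh) = x(T) − x₀·cosh − (ẋ₀/ω)·sinh
numerator   = -0.1149 − (-0.1084)·1.652540 − (-0.1983/2.8858)·1.315633 = 0.154640
denominator = 1 − 1.652540 = -0.652540
p = 0.154640 / -0.652540 = -0.2370

p = -0.2370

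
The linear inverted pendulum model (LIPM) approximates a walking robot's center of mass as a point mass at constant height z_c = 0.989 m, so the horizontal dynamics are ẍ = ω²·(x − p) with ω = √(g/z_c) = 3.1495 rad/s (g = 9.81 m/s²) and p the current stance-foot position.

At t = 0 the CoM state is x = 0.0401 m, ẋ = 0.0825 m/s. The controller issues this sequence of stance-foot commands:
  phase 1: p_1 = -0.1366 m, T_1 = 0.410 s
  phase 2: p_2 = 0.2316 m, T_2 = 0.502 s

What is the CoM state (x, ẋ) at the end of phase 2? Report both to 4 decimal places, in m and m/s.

x = 1.0967, ẋ = 2.9363

phase 1: p=-0.1366, T=0.410, ωT=1.291295, cosh=1.956204, sinh=1.681290; start (x,ẋ)=(0.040100, 0.082500) → end (x,ẋ)=(0.253102, 1.097053)
phase 2: p=0.2316, T=0.502, ωT=1.581049, cosh=2.532905, sinh=2.327146; start (x,ẋ)=(0.253102, 1.097053) → end (x,ẋ)=(1.096668, 2.936326)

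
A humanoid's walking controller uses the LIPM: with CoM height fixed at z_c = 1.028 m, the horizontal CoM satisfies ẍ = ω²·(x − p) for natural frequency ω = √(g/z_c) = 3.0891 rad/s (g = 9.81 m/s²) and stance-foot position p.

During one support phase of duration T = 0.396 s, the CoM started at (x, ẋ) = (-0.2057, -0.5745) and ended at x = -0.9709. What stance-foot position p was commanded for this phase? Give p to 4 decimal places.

ωT = 3.0891·0.396 = 1.223284; cosh(ωT) = 1.846295, sinh(ωT) = 1.552033
x(T) = p + (x₀−p)·cosh(ωT) + (ẋ₀/ω)·sinh(ωT) ⇒ p·(1 − cosh) = x(T) − x₀·cosh − (ẋ₀/ω)·sinh
numerator   = -0.9709 − (-0.2057)·1.846295 − (-0.5745/3.0891)·1.552033 = -0.302475
denominator = 1 − 1.846295 = -0.846295
p = -0.302475 / -0.846295 = 0.3574

p = 0.3574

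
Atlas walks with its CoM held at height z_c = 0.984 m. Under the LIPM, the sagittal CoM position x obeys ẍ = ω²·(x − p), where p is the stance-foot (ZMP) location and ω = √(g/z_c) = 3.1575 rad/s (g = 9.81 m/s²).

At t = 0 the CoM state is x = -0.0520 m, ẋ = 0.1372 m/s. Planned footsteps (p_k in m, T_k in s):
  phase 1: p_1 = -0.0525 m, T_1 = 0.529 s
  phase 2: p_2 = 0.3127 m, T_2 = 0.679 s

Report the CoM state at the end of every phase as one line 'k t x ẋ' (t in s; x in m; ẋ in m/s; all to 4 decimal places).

1 0.5290 0.0602 0.3815
2 1.2080 -0.2708 -1.7044

phase 1: p=-0.0525, T=0.529, ωT=1.670318, cosh=2.751021, sinh=2.562834; start (x,ẋ)=(-0.052000, 0.137200) → end (x,ẋ)=(0.060236, 0.381486)
phase 2: p=0.3127, T=0.679, ωT=2.143943, cosh=4.325102, sinh=4.207910; start (x,ẋ)=(0.060236, 0.381486) → end (x,ẋ)=(-0.270837, -1.704390)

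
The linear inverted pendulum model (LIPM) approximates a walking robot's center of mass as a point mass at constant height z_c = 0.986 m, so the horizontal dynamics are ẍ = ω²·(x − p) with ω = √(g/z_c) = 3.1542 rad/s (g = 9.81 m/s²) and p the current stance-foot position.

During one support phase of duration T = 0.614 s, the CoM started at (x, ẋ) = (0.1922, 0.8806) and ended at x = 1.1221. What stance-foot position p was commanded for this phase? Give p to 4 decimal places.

p = 0.1993

ωT = 3.1542·0.614 = 1.936679; cosh(ωT) = 3.539930, sinh(ωT) = 3.395748
x(T) = p + (x₀−p)·cosh(ωT) + (ẋ₀/ω)·sinh(ωT) ⇒ p·(1 − cosh) = x(T) − x₀·cosh − (ẋ₀/ω)·sinh
numerator   = 1.1221 − (0.1922)·3.539930 − (0.8806/3.1542)·3.395748 = -0.506311
denominator = 1 − 3.539930 = -2.539930
p = -0.506311 / -2.539930 = 0.1993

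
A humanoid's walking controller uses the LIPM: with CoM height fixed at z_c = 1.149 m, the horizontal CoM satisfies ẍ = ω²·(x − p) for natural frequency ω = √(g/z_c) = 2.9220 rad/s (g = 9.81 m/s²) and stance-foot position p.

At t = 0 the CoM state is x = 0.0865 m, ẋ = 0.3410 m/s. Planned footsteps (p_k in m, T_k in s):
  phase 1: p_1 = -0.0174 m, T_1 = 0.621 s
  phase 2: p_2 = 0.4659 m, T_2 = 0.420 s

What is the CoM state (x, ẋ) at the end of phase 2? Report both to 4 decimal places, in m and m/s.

x = 1.8803, ẋ = 4.5486

phase 1: p=-0.0174, T=0.621, ωT=1.814562, cosh=3.150648, sinh=2.987739; start (x,ẋ)=(0.086500, 0.341000) → end (x,ẋ)=(0.658624, 1.981436)
phase 2: p=0.4659, T=0.420, ωT=1.227240, cosh=1.852450, sinh=1.559350; start (x,ẋ)=(0.658624, 1.981436) → end (x,ẋ)=(1.880322, 4.548644)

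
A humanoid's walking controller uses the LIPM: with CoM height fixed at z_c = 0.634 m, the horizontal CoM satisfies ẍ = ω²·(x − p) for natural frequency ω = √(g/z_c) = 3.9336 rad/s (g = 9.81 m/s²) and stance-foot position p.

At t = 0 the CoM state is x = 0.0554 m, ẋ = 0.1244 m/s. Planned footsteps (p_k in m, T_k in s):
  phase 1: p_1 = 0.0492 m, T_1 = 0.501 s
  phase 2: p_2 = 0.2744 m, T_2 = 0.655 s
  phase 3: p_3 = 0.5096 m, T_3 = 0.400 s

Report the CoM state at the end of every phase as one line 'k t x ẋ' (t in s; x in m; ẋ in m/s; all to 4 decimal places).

1 0.5010 0.1831 0.5408
2 1.1560 0.5697 1.2300
3 1.5560 1.3824 3.6392

phase 1: p=0.0492, T=0.501, ωT=1.970734, cosh=3.657647, sinh=3.518292; start (x,ẋ)=(0.055400, 0.124400) → end (x,ẋ)=(0.183143, 0.540816)
phase 2: p=0.2744, T=0.655, ωT=2.576508, cosh=6.613587, sinh=6.537548; start (x,ẋ)=(0.183143, 0.540816) → end (x,ẋ)=(0.569690, 1.229971)
phase 3: p=0.5096, T=0.400, ωT=1.573440, cosh=2.515271, sinh=2.307940; start (x,ẋ)=(0.569690, 1.229971) → end (x,ẋ)=(1.382396, 3.639236)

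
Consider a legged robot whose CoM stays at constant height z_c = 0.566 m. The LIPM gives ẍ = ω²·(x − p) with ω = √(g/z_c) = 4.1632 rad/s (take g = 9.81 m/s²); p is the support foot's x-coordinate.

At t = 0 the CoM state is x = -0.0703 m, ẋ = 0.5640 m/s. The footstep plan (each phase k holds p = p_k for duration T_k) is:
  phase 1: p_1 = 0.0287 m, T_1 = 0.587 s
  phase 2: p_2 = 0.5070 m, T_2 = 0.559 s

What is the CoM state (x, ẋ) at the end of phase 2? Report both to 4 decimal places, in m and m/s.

phase 1: p=0.0287, T=0.587, ωT=2.443798, cosh=5.801767, sinh=5.714936; start (x,ẋ)=(-0.070300, 0.564000) → end (x,ẋ)=(0.228543, 0.916747)
phase 2: p=0.5070, T=0.559, ωT=2.327229, cosh=5.173532, sinh=5.075966; start (x,ẋ)=(0.228543, 0.916747) → end (x,ẋ)=(0.184134, -1.141609)

x = 0.1841, ẋ = -1.1416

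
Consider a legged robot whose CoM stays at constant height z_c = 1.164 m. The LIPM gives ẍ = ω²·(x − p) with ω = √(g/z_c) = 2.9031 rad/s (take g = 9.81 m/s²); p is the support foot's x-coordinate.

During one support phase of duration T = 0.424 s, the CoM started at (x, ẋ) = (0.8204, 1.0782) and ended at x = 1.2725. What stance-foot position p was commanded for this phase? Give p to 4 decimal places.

ωT = 2.9031·0.424 = 1.230914; cosh(ωT) = 1.858192, sinh(ωT) = 1.566167
x(T) = p + (x₀−p)·cosh(ωT) + (ẋ₀/ω)·sinh(ωT) ⇒ p·(1 − cosh) = x(T) − x₀·cosh − (ẋ₀/ω)·sinh
numerator   = 1.2725 − (0.8204)·1.858192 − (1.0782/2.9031)·1.566167 = -0.833629
denominator = 1 − 1.858192 = -0.858192
p = -0.833629 / -0.858192 = 0.9714

p = 0.9714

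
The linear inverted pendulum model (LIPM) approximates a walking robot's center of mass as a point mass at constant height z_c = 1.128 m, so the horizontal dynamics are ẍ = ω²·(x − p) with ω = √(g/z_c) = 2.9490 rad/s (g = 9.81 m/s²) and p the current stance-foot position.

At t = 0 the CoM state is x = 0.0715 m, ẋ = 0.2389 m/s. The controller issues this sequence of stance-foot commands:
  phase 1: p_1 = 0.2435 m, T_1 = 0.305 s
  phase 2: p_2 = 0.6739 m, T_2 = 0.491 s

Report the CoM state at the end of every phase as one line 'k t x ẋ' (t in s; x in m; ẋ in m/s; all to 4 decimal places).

1 0.3050 0.0802 -0.1780
2 0.7960 -0.7801 -3.9183

phase 1: p=0.2435, T=0.305, ωT=0.899445, cosh=1.432517, sinh=1.025722; start (x,ẋ)=(0.071500, 0.238900) → end (x,ẋ)=(0.080201, -0.178046)
phase 2: p=0.6739, T=0.491, ωT=1.447959, cosh=2.244736, sinh=2.009686; start (x,ẋ)=(0.080201, -0.178046) → end (x,ẋ)=(-0.780132, -3.918261)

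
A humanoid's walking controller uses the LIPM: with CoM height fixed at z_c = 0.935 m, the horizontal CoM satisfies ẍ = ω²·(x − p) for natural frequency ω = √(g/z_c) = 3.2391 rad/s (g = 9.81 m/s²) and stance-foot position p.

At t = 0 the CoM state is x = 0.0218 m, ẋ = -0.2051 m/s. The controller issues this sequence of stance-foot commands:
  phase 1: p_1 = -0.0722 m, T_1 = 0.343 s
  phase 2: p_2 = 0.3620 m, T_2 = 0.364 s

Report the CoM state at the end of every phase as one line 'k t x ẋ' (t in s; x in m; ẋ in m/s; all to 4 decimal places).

1 0.3430 0.0003 0.0670
2 0.7070 -0.2512 -1.6051

phase 1: p=-0.0722, T=0.343, ωT=1.111011, cosh=1.683327, sinh=1.354101; start (x,ẋ)=(0.021800, -0.205100) → end (x,ẋ)=(0.000291, 0.067040)
phase 2: p=0.3620, T=0.364, ωT=1.179032, cosh=1.779401, sinh=1.471825; start (x,ẋ)=(0.000291, 0.067040) → end (x,ẋ)=(-0.251163, -1.605116)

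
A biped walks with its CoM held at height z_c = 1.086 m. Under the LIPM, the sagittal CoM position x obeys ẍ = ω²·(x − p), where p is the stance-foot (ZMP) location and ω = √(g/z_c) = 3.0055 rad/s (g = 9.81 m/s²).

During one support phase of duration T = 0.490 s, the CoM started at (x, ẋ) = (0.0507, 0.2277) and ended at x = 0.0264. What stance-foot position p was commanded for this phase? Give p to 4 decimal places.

p = 0.1903

ωT = 3.0055·0.490 = 1.472695; cosh(ωT) = 2.295139, sinh(ωT) = 2.065833
x(T) = p + (x₀−p)·cosh(ωT) + (ẋ₀/ω)·sinh(ωT) ⇒ p·(1 − cosh) = x(T) − x₀·cosh − (ẋ₀/ω)·sinh
numerator   = 0.0264 − (0.0507)·2.295139 − (0.2277/3.0055)·2.065833 = -0.246473
denominator = 1 − 2.295139 = -1.295139
p = -0.246473 / -1.295139 = 0.1903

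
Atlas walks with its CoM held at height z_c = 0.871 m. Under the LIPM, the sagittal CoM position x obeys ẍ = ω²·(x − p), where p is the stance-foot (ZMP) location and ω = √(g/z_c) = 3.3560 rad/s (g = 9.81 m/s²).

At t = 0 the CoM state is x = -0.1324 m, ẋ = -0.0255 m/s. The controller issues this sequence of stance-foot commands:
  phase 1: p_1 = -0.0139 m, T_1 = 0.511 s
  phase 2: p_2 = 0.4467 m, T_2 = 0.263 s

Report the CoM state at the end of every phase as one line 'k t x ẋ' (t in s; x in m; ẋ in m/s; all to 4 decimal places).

phase 1: p=-0.0139, T=0.511, ωT=1.714916, cosh=2.868094, sinh=2.688115; start (x,ẋ)=(-0.132400, -0.025500) → end (x,ẋ)=(-0.374194, -1.142162)
phase 2: p=0.4467, T=0.263, ωT=0.882628, cosh=1.415469, sinh=1.001775; start (x,ẋ)=(-0.374194, -1.142162) → end (x,ẋ)=(-1.056189, -4.376506)

1 0.5110 -0.3742 -1.1422
2 0.7740 -1.0562 -4.3765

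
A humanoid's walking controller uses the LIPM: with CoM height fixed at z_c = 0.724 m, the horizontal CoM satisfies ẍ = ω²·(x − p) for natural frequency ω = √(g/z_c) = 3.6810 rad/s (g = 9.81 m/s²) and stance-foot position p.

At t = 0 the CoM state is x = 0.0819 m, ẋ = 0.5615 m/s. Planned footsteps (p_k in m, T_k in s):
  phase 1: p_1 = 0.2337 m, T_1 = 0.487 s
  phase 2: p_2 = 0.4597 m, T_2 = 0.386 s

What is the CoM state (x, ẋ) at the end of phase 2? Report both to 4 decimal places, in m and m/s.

x = -0.0324, ẋ = -1.5655

phase 1: p=0.2337, T=0.487, ωT=1.792647, cosh=3.085923, sinh=2.919404; start (x,ẋ)=(0.081900, 0.561500) → end (x,ẋ)=(0.210583, 0.101453)
phase 2: p=0.4597, T=0.386, ωT=1.420866, cosh=2.191105, sinh=1.949600; start (x,ẋ)=(0.210583, 0.101453) → end (x,ẋ)=(-0.032408, -1.565488)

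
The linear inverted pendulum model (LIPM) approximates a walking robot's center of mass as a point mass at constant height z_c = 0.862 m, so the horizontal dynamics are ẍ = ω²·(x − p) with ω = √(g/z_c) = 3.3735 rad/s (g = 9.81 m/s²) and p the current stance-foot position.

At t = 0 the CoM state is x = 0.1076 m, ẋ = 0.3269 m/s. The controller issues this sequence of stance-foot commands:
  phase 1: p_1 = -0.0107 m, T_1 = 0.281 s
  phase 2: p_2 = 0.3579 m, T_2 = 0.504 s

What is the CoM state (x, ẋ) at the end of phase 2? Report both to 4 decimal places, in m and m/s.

x = 0.8362, ẋ = 1.8354

phase 1: p=-0.0107, T=0.281, ωT=0.947954, cosh=1.483978, sinh=1.096445; start (x,ẋ)=(0.107600, 0.326900) → end (x,ẋ)=(0.271103, 0.922687)
phase 2: p=0.3579, T=0.504, ωT=1.700244, cosh=2.828961, sinh=2.646322; start (x,ẋ)=(0.271103, 0.922687) → end (x,ẋ)=(0.836151, 1.835375)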